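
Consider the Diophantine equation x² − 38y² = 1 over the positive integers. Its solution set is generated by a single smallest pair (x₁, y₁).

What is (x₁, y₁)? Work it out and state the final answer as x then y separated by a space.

d=38: √d = [6; 6,12] (ℓ=2, even), read p_1/q_1
k=0  a_k=6  p_k/q_k = 6/1
k=1  a_k=6  p_k/q_k = 37/6
(x₁, y₁) = (37, 6);  37² − 38·6² = 1 ✓

37 6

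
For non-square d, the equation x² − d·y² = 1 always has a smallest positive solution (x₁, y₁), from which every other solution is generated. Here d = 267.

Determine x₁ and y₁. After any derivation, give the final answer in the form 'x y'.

2402 147

√267 → a₀=16, period (2,1,15,1,2,32); ℓ=6 even so k=5
i=0: a=16 ⇒ p=16, q=1
…
i=2: a=1 ⇒ p=49, q=3
…
i=4: a=1 ⇒ p=817, q=50
i=5: a=2 ⇒ p=2402, q=147
→ (2402, 147).  Check: 2402²=5769604, 267·147²=5769603, difference 1.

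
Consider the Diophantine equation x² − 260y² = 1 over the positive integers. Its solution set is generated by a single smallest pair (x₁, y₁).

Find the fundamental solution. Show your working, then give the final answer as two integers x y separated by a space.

[16; 8,32] for √260; ℓ=2 ⇒ convergent index 1
i=0: a=16 ⇒ p=16, q=1
i=1: a=8 ⇒ p=129, q=8
→ (129, 8).  Check: 129²=16641, 260·8²=16640, difference 1.

129 8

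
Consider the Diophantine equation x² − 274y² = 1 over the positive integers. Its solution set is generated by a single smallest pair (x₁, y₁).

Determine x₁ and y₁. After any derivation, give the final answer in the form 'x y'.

3959299 239190

√274 = [16; 1,1,4,4,1,1,32, …], period ℓ=7 (odd) → k=13
k=0  a_k=16  p_k/q_k = 16/1
…
k=2  a_k=1  p_k/q_k = 33/2
k=3  a_k=4  p_k/q_k = 149/9
k=4  a_k=4  p_k/q_k = 629/38
k=5  a_k=1  p_k/q_k = 778/47
k=6  a_k=1  p_k/q_k = 1407/85
…
k=9  a_k=1  p_k/q_k = 93011/5619
…
k=11  a_k=4  p_k/q_k = 1770023/106931
k=12  a_k=1  p_k/q_k = 2189276/132259
k=13  a_k=1  p_k/q_k = 3959299/239190
fundamental: x₁=3959299, y₁=239190  (since 15676048571401 − 274·57211856100 = 1)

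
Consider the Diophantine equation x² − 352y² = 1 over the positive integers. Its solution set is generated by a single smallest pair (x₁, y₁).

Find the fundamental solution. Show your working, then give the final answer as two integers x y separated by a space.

d=352: √d = [18; 1,3,5,9,5,3,1,36] (ℓ=8, even), read p_7/q_7
k=0  a_k=18  p_k/q_k = 18/1
k=1  a_k=1  p_k/q_k = 19/1
…
k=4  a_k=9  p_k/q_k = 3621/193
…
k=6  a_k=3  p_k/q_k = 59118/3151
k=7  a_k=1  p_k/q_k = 77617/4137
→ (77617, 4137).  Check: 77617²=6024398689, 352·4137²=6024398688, difference 1.

77617 4137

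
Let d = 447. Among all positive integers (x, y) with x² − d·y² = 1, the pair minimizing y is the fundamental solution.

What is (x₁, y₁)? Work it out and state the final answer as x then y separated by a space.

[21; 7,42] for √447; ℓ=2 ⇒ convergent index 1
step 0: (21, 1)  from 21·(1,0) + (0,1)
step 1: (148, 7)  from 7·(21,1) + (1,0)
fundamental: x₁=148, y₁=7  (since 21904 − 447·49 = 1)

148 7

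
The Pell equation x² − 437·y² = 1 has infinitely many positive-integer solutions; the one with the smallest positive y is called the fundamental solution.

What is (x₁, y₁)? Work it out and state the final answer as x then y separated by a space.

√437 → a₀=20, period (1,9,2,9,1,40); ℓ=6 even so k=5
a_0=20:  p_0=20·1+0=20,  q_0=20·0+1=1
…
a_2=9:  p_2=9·21+20=209,  q_2=9·1+1=10
…
a_4=9:  p_4=9·439+209=4160,  q_4=9·21+10=199
a_5=1:  p_5=1·4160+439=4599,  q_5=1·199+21=220
(x₁, y₁) = (4599, 220);  4599² − 437·220² = 1 ✓

4599 220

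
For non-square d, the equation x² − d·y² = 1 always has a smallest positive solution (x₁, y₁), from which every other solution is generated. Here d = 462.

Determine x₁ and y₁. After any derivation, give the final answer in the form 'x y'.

[21; 2,42] for √462; ℓ=2 ⇒ convergent index 1
a_0=21:  p_0=21·1+0=21,  q_0=21·0+1=1
a_1=2:  p_1=2·21+1=43,  q_1=2·1+0=2
fundamental: x₁=43, y₁=2  (since 1849 − 462·4 = 1)

43 2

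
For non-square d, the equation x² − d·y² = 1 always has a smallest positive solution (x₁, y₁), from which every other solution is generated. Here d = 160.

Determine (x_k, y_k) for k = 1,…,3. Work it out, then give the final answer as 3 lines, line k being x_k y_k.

d=160: √d = [12; 1,1,1,5,1,1,1,24] (ℓ=8, even), read p_7/q_7
i=0: a=12 ⇒ p=12, q=1
i=1: a=1 ⇒ p=13, q=1
i=2: a=1 ⇒ p=25, q=2
i=3: a=1 ⇒ p=38, q=3
i=4: a=5 ⇒ p=215, q=17
i=5: a=1 ⇒ p=253, q=20
i=6: a=1 ⇒ p=468, q=37
i=7: a=1 ⇒ p=721, q=57
→ (721, 57).  Check: 721²=519841, 160·57²=519840, difference 1.
n=2: (721,57)∘(721,57) = (721·721+160·57·57, 721·57+57·721) = (1039681,82194)
n=3: (1039681,82194)∘(721,57) = (721·1039681+160·57·82194, 721·82194+57·1039681) = (1499219281,118523691)

721 57
1039681 82194
1499219281 118523691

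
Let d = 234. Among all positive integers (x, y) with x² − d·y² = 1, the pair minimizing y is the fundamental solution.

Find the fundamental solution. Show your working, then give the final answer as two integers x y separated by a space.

[15; 3,2,1,2,1,2,3,30] for √234; ℓ=8 ⇒ convergent index 7
i=0: a=15 ⇒ p=15, q=1
i=1: a=3 ⇒ p=46, q=3
…
i=4: a=2 ⇒ p=413, q=27
…
i=6: a=2 ⇒ p=1545, q=101
i=7: a=3 ⇒ p=5201, q=340
→ (5201, 340).  Check: 5201²=27050401, 234·340²=27050400, difference 1.

5201 340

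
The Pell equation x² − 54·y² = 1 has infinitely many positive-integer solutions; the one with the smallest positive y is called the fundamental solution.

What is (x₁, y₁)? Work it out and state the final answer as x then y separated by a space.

485 66

[7; 2,1,6,1,2,14] for √54; ℓ=6 ⇒ convergent index 5
a_0=7:  p_0=7·1+0=7,  q_0=7·0+1=1
a_1=2:  p_1=2·7+1=15,  q_1=2·1+0=2
…
a_4=1:  p_4=1·147+22=169,  q_4=1·20+3=23
a_5=2:  p_5=2·169+147=485,  q_5=2·23+20=66
(x₁, y₁) = (485, 66);  485² − 54·66² = 1 ✓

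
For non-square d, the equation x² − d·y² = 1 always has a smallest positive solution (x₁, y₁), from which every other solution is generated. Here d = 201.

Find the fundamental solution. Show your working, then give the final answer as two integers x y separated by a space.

515095 36332

d=201: √d = [14; 5,1,1,1,2,…,1,5,28] (ℓ=14, even), read p_13/q_13
i=0: a=14 ⇒ p=14, q=1
…
i=6: a=1 ⇒ p=879, q=62
i=7: a=8 ⇒ p=7670, q=541
…
i=9: a=2 ⇒ p=24768, q=1747
…
i=12: a=1 ⇒ p=91402, q=6447
i=13: a=5 ⇒ p=515095, q=36332
fundamental: x₁=515095, y₁=36332  (since 265322859025 − 201·1320014224 = 1)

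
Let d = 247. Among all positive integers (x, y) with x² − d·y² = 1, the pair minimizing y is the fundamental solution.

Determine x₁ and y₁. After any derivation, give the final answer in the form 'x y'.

85292 5427

[15; 1,2,1,1,9,1,9,1,1,2,1,30] for √247; ℓ=12 ⇒ convergent index 11
k=0  a_k=15  p_k/q_k = 15/1
k=1  a_k=1  p_k/q_k = 16/1
…
k=7  a_k=9  p_k/q_k = 11520/733
…
k=9  a_k=1  p_k/q_k = 24203/1540
k=10  a_k=2  p_k/q_k = 61089/3887
k=11  a_k=1  p_k/q_k = 85292/5427
(x₁, y₁) = (85292, 5427);  85292² − 247·5427² = 1 ✓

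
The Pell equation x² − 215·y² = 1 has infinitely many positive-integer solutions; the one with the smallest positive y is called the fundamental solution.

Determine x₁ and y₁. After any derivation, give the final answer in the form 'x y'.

√215 = [14; 1,1,1,28, …], period ℓ=4 (even) → k=3
step 0: (14, 1)  from 14·(1,0) + (0,1)
step 1: (15, 1)  from 1·(14,1) + (1,0)
step 2: (29, 2)  from 1·(15,1) + (14,1)
step 3: (44, 3)  from 1·(29,2) + (15,1)
→ (44, 3).  Check: 44²=1936, 215·3²=1935, difference 1.

44 3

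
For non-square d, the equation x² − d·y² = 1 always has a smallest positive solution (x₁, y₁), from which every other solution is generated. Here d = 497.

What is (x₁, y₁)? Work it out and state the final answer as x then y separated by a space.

1201887 53912

√497 → a₀=22, period (3,2,2,5,6,5,2,2,3,44); ℓ=10 even so k=9
i=0: a=22 ⇒ p=22, q=1
i=1: a=3 ⇒ p=67, q=3
…
i=3: a=2 ⇒ p=379, q=17
i=4: a=5 ⇒ p=2051, q=92
…
i=8: a=2 ⇒ p=352750, q=15823
i=9: a=3 ⇒ p=1201887, q=53912
(x₁, y₁) = (1201887, 53912);  1201887² − 497·53912² = 1 ✓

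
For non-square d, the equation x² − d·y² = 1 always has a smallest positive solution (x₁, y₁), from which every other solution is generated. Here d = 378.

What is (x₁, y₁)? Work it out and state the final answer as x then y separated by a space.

d=378: √d = [19; 2,3,1,4,1,3,2,38] (ℓ=8, even), read p_7/q_7
a_0=19:  p_0=19·1+0=19,  q_0=19·0+1=1
…
a_2=3:  p_2=3·39+19=136,  q_2=3·2+1=7
a_3=1:  p_3=1·136+39=175,  q_3=1·7+2=9
…
a_6=3:  p_6=3·1011+836=3869,  q_6=3·52+43=199
a_7=2:  p_7=2·3869+1011=8749,  q_7=2·199+52=450
(x₁, y₁) = (8749, 450);  8749² − 378·450² = 1 ✓

8749 450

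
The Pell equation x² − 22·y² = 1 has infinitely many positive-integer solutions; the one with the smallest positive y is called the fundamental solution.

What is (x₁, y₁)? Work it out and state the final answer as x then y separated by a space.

√22 = [4; 1,2,4,2,1,8, …], period ℓ=6 (even) → k=5
step 0: (4, 1)  from 4·(1,0) + (0,1)
…
step 4: (136, 29)  from 2·(61,13) + (14,3)
step 5: (197, 42)  from 1·(136,29) + (61,13)
→ (197, 42).  Check: 197²=38809, 22·42²=38808, difference 1.

197 42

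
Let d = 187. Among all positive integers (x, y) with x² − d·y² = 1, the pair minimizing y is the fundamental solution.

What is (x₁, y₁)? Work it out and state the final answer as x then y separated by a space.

1682 123

√187 → a₀=13, period (1,2,13,2,1,26); ℓ=6 even so k=5
step 0: (13, 1)  from 13·(1,0) + (0,1)
step 1: (14, 1)  from 1·(13,1) + (1,0)
…
step 3: (547, 40)  from 13·(41,3) + (14,1)
step 4: (1135, 83)  from 2·(547,40) + (41,3)
step 5: (1682, 123)  from 1·(1135,83) + (547,40)
fundamental: x₁=1682, y₁=123  (since 2829124 − 187·15129 = 1)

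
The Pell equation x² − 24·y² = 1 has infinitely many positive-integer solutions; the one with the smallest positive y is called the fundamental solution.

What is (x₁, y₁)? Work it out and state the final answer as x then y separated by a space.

√24 = [4; 1,8, …], period ℓ=2 (even) → k=1
step 0: (4, 1)  from 4·(1,0) + (0,1)
step 1: (5, 1)  from 1·(4,1) + (1,0)
fundamental: x₁=5, y₁=1  (since 25 − 24·1 = 1)

5 1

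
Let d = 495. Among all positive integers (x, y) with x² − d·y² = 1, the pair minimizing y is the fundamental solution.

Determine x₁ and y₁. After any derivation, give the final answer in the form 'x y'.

89 4

[22; 4,44] for √495; ℓ=2 ⇒ convergent index 1
k=0  a_k=22  p_k/q_k = 22/1
k=1  a_k=4  p_k/q_k = 89/4
(x₁, y₁) = (89, 4);  89² − 495·4² = 1 ✓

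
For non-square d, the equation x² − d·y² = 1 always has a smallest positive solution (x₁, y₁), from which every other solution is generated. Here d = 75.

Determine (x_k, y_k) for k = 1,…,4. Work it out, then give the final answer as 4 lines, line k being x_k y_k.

26 3
1351 156
70226 8109
3650401 421512

d=75: √d = [8; 1,1,1,16] (ℓ=4, even), read p_3/q_3
i=0: a=8 ⇒ p=8, q=1
i=1: a=1 ⇒ p=9, q=1
i=2: a=1 ⇒ p=17, q=2
i=3: a=1 ⇒ p=26, q=3
→ (26, 3).  Check: 26²=676, 75·3²=675, difference 1.
n=2: (26,3)∘(26,3) = (26·26+75·3·3, 26·3+3·26) = (1351,156)
n=3: (1351,156)∘(26,3) = (26·1351+75·3·156, 26·156+3·1351) = (70226,8109)
n=4: (70226,8109)∘(26,3) = (26·70226+75·3·8109, 26·8109+3·70226) = (3650401,421512)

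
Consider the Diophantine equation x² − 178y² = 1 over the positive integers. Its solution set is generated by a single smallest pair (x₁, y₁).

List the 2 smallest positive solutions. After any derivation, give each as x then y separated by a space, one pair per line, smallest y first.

[13; 2,1,12,1,2,26] for √178; ℓ=6 ⇒ convergent index 5
a_0=13:  p_0=13·1+0=13,  q_0=13·0+1=1
…
a_2=1:  p_2=1·27+13=40,  q_2=1·2+1=3
a_3=12:  p_3=12·40+27=507,  q_3=12·3+2=38
a_4=1:  p_4=1·507+40=547,  q_4=1·38+3=41
a_5=2:  p_5=2·547+507=1601,  q_5=2·41+38=120
(x₁, y₁) = (1601, 120);  1601² − 178·120² = 1 ✓
k=2:  x_2 = 1601·1601+178·120·120 = 5126401,  y_2 = 1601·120+120·1601 = 384240

1601 120
5126401 384240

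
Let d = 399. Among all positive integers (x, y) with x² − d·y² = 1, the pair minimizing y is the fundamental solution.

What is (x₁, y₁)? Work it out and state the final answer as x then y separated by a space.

[19; 1,38] for √399; ℓ=2 ⇒ convergent index 1
step 0: (19, 1)  from 19·(1,0) + (0,1)
step 1: (20, 1)  from 1·(19,1) + (1,0)
(x₁, y₁) = (20, 1);  20² − 399·1² = 1 ✓

20 1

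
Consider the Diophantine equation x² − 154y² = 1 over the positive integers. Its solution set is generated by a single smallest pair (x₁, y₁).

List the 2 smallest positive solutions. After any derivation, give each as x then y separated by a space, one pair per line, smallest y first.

√154 = [12; 2,2,3,1,2,1,3,2,2,24, …], period ℓ=10 (even) → k=9
k=0  a_k=12  p_k/q_k = 12/1
…
k=2  a_k=2  p_k/q_k = 62/5
k=3  a_k=3  p_k/q_k = 211/17
k=4  a_k=1  p_k/q_k = 273/22
k=5  a_k=2  p_k/q_k = 757/61
k=6  a_k=1  p_k/q_k = 1030/83
k=7  a_k=3  p_k/q_k = 3847/310
k=8  a_k=2  p_k/q_k = 8724/703
k=9  a_k=2  p_k/q_k = 21295/1716
→ (21295, 1716).  Check: 21295²=453477025, 154·1716²=453477024, difference 1.
(21295+1716√154)^2 = 906954049 + 73084440√154

21295 1716
906954049 73084440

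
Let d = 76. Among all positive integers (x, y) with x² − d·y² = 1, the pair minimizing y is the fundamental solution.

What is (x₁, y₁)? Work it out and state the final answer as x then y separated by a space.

√76 = [8; 1,2,1,1,5,4,5,1,1,2,1,16, …], period ℓ=12 (even) → k=11
k=0  a_k=8  p_k/q_k = 8/1
k=1  a_k=1  p_k/q_k = 9/1
…
k=4  a_k=1  p_k/q_k = 61/7
…
k=6  a_k=4  p_k/q_k = 1421/163
k=7  a_k=5  p_k/q_k = 7445/854
k=8  a_k=1  p_k/q_k = 8866/1017
…
k=10  a_k=2  p_k/q_k = 41488/4759
k=11  a_k=1  p_k/q_k = 57799/6630
fundamental: x₁=57799, y₁=6630  (since 3340724401 − 76·43956900 = 1)

57799 6630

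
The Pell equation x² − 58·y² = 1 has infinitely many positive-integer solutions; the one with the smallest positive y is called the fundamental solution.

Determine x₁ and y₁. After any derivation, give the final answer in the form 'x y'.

19603 2574

d=58: √d = [7; 1,1,1,1,1,1,14] (ℓ=7, odd), read p_13/q_13
a_0=7:  p_0=7·1+0=7,  q_0=7·0+1=1
a_1=1:  p_1=1·7+1=8,  q_1=1·1+0=1
a_2=1:  p_2=1·8+7=15,  q_2=1·1+1=2
a_3=1:  p_3=1·15+8=23,  q_3=1·2+1=3
…
a_5=1:  p_5=1·38+23=61,  q_5=1·5+3=8
a_6=1:  p_6=1·61+38=99,  q_6=1·8+5=13
a_7=14:  p_7=14·99+61=1447,  q_7=14·13+8=190
a_8=1:  p_8=1·1447+99=1546,  q_8=1·190+13=203
…
a_10=1:  p_10=1·2993+1546=4539,  q_10=1·393+203=596
…
a_12=1:  p_12=1·7532+4539=12071,  q_12=1·989+596=1585
a_13=1:  p_13=1·12071+7532=19603,  q_13=1·1585+989=2574
fundamental: x₁=19603, y₁=2574  (since 384277609 − 58·6625476 = 1)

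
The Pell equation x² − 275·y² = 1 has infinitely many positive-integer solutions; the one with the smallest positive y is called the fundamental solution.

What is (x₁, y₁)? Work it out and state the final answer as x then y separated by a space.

199 12

√275 = [16; 1,1,2,1,1,32, …], period ℓ=6 (even) → k=5
k=0  a_k=16  p_k/q_k = 16/1
k=1  a_k=1  p_k/q_k = 17/1
k=2  a_k=1  p_k/q_k = 33/2
k=3  a_k=2  p_k/q_k = 83/5
k=4  a_k=1  p_k/q_k = 116/7
k=5  a_k=1  p_k/q_k = 199/12
→ (199, 12).  Check: 199²=39601, 275·12²=39600, difference 1.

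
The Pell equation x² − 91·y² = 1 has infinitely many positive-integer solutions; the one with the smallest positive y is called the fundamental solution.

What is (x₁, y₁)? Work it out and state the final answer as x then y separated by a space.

d=91: √d = [9; 1,1,5,1,5,1,1,18] (ℓ=8, even), read p_7/q_7
step 0: (9, 1)  from 9·(1,0) + (0,1)
…
step 2: (19, 2)  from 1·(10,1) + (9,1)
…
step 4: (124, 13)  from 1·(105,11) + (19,2)
step 5: (725, 76)  from 5·(124,13) + (105,11)
step 6: (849, 89)  from 1·(725,76) + (124,13)
step 7: (1574, 165)  from 1·(849,89) + (725,76)
→ (1574, 165).  Check: 1574²=2477476, 91·165²=2477475, difference 1.

1574 165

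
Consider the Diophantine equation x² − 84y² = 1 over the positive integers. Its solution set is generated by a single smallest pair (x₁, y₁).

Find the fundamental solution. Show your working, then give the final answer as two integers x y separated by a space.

[9; 6,18] for √84; ℓ=2 ⇒ convergent index 1
k=0  a_k=9  p_k/q_k = 9/1
k=1  a_k=6  p_k/q_k = 55/6
→ (55, 6).  Check: 55²=3025, 84·6²=3024, difference 1.

55 6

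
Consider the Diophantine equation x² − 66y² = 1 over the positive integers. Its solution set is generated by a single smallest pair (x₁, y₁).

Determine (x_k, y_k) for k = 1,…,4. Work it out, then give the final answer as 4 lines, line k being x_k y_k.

65 8
8449 1040
1098305 135192
142771201 17573920

√66 → a₀=8, period (8,16); ℓ=2 even so k=1
a_0=8:  p_0=8·1+0=8,  q_0=8·0+1=1
a_1=8:  p_1=8·8+1=65,  q_1=8·1+0=8
(x₁, y₁) = (65, 8);  65² − 66·8² = 1 ✓
n=2: (65,8)∘(65,8) = (65·65+66·8·8, 65·8+8·65) = (8449,1040)
n=3: (8449,1040)∘(65,8) = (65·8449+66·8·1040, 65·1040+8·8449) = (1098305,135192)
n=4: (1098305,135192)∘(65,8) = (65·1098305+66·8·135192, 65·135192+8·1098305) = (142771201,17573920)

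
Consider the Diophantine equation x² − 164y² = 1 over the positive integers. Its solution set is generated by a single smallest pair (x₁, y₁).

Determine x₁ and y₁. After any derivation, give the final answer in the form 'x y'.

2049 160

√164 → a₀=12, period (1,4,6,4,1,24); ℓ=6 even so k=5
i=0: a=12 ⇒ p=12, q=1
i=1: a=1 ⇒ p=13, q=1
…
i=4: a=4 ⇒ p=1652, q=129
i=5: a=1 ⇒ p=2049, q=160
fundamental: x₁=2049, y₁=160  (since 4198401 − 164·25600 = 1)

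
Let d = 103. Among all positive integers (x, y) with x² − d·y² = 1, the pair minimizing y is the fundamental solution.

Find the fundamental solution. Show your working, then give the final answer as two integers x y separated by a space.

227528 22419

[10; 6,1,2,1,1,9,1,1,2,1,6,20] for √103; ℓ=12 ⇒ convergent index 11
k=0  a_k=10  p_k/q_k = 10/1
k=1  a_k=6  p_k/q_k = 61/6
k=2  a_k=1  p_k/q_k = 71/7
…
k=5  a_k=1  p_k/q_k = 477/47
k=6  a_k=9  p_k/q_k = 4567/450
…
k=8  a_k=1  p_k/q_k = 9611/947
k=9  a_k=2  p_k/q_k = 24266/2391
k=10  a_k=1  p_k/q_k = 33877/3338
k=11  a_k=6  p_k/q_k = 227528/22419
fundamental: x₁=227528, y₁=22419  (since 51768990784 − 103·502611561 = 1)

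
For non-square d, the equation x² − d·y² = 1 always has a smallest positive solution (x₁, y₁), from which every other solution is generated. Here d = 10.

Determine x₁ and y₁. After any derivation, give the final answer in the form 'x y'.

19 6

d=10: √d = [3; 6] (ℓ=1, odd), read p_1/q_1
a_0=3:  p_0=3·1+0=3,  q_0=3·0+1=1
a_1=6:  p_1=6·3+1=19,  q_1=6·1+0=6
→ (19, 6).  Check: 19²=361, 10·6²=360, difference 1.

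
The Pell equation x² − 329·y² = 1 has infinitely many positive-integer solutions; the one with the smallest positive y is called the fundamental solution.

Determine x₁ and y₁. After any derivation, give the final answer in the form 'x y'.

[18; 7,4,2,1,1,4,1,1,2,4,7,36] for √329; ℓ=12 ⇒ convergent index 11
a_0=18:  p_0=18·1+0=18,  q_0=18·0+1=1
a_1=7:  p_1=7·18+1=127,  q_1=7·1+0=7
a_2=4:  p_2=4·127+18=526,  q_2=4·7+1=29
a_3=2:  p_3=2·526+127=1179,  q_3=2·29+7=65
a_4=1:  p_4=1·1179+526=1705,  q_4=1·65+29=94
a_5=1:  p_5=1·1705+1179=2884,  q_5=1·94+65=159
a_6=4:  p_6=4·2884+1705=13241,  q_6=4·159+94=730
…
a_8=1:  p_8=1·16125+13241=29366,  q_8=1·889+730=1619
a_9=2:  p_9=2·29366+16125=74857,  q_9=2·1619+889=4127
a_10=4:  p_10=4·74857+29366=328794,  q_10=4·4127+1619=18127
a_11=7:  p_11=7·328794+74857=2376415,  q_11=7·18127+4127=131016
fundamental: x₁=2376415, y₁=131016  (since 5647348252225 − 329·17165192256 = 1)

2376415 131016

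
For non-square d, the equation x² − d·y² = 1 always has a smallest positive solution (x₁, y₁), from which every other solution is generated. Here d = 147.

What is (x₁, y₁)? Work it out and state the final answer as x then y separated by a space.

√147 → a₀=12, period (8,24); ℓ=2 even so k=1
step 0: (12, 1)  from 12·(1,0) + (0,1)
step 1: (97, 8)  from 8·(12,1) + (1,0)
fundamental: x₁=97, y₁=8  (since 9409 − 147·64 = 1)

97 8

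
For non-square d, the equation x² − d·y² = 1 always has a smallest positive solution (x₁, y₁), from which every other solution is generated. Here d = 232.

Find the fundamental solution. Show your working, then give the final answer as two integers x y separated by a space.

19603 1287

√232 = [15; 4,3,7,3,4,30, …], period ℓ=6 (even) → k=5
a_0=15:  p_0=15·1+0=15,  q_0=15·0+1=1
…
a_4=3:  p_4=3·1447+198=4539,  q_4=3·95+13=298
a_5=4:  p_5=4·4539+1447=19603,  q_5=4·298+95=1287
→ (19603, 1287).  Check: 19603²=384277609, 232·1287²=384277608, difference 1.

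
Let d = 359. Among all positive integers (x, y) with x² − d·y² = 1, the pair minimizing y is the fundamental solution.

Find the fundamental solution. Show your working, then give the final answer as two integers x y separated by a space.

360 19

d=359: √d = [18; 1,17,1,36] (ℓ=4, even), read p_3/q_3
k=0  a_k=18  p_k/q_k = 18/1
k=1  a_k=1  p_k/q_k = 19/1
k=2  a_k=17  p_k/q_k = 341/18
k=3  a_k=1  p_k/q_k = 360/19
fundamental: x₁=360, y₁=19  (since 129600 − 359·361 = 1)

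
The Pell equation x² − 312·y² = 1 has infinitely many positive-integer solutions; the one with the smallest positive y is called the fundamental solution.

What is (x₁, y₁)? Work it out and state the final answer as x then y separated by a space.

53 3

[17; 1,1,1,34] for √312; ℓ=4 ⇒ convergent index 3
step 0: (17, 1)  from 17·(1,0) + (0,1)
…
step 2: (35, 2)  from 1·(18,1) + (17,1)
step 3: (53, 3)  from 1·(35,2) + (18,1)
→ (53, 3).  Check: 53²=2809, 312·3²=2808, difference 1.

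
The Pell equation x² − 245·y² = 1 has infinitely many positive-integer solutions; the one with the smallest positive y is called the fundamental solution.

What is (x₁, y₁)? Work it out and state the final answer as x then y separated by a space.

51841 3312

d=245: √d = [15; 1,1,1,7,6,7,1,1,1,30] (ℓ=10, even), read p_9/q_9
a_0=15:  p_0=15·1+0=15,  q_0=15·0+1=1
a_1=1:  p_1=1·15+1=16,  q_1=1·1+0=1
…
a_3=1:  p_3=1·31+16=47,  q_3=1·2+1=3
a_4=7:  p_4=7·47+31=360,  q_4=7·3+2=23
a_5=6:  p_5=6·360+47=2207,  q_5=6·23+3=141
a_6=7:  p_6=7·2207+360=15809,  q_6=7·141+23=1010
a_7=1:  p_7=1·15809+2207=18016,  q_7=1·1010+141=1151
a_8=1:  p_8=1·18016+15809=33825,  q_8=1·1151+1010=2161
a_9=1:  p_9=1·33825+18016=51841,  q_9=1·2161+1151=3312
fundamental: x₁=51841, y₁=3312  (since 2687489281 − 245·10969344 = 1)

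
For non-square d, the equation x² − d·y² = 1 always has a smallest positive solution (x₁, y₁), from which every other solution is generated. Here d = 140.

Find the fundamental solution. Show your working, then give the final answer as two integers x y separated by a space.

√140 = [11; 1,4,1,22, …], period ℓ=4 (even) → k=3
i=0: a=11 ⇒ p=11, q=1
i=1: a=1 ⇒ p=12, q=1
i=2: a=4 ⇒ p=59, q=5
i=3: a=1 ⇒ p=71, q=6
(x₁, y₁) = (71, 6);  71² − 140·6² = 1 ✓

71 6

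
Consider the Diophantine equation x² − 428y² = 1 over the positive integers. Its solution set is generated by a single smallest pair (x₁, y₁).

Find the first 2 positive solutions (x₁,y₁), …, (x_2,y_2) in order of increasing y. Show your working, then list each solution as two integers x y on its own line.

1850887 89466
6851565373537 331182912684

√428 → a₀=20, period (1,2,4,1,5,10,5,1,4,2,1,40); ℓ=12 even so k=11
k=0  a_k=20  p_k/q_k = 20/1
k=1  a_k=1  p_k/q_k = 21/1
k=2  a_k=2  p_k/q_k = 62/3
k=3  a_k=4  p_k/q_k = 269/13
k=4  a_k=1  p_k/q_k = 331/16
k=5  a_k=5  p_k/q_k = 1924/93
k=6  a_k=10  p_k/q_k = 19571/946
k=7  a_k=5  p_k/q_k = 99779/4823
k=8  a_k=1  p_k/q_k = 119350/5769
…
k=10  a_k=2  p_k/q_k = 1273708/61567
k=11  a_k=1  p_k/q_k = 1850887/89466
→ (1850887, 89466).  Check: 1850887²=3425782686769, 428·89466²=3425782686768, difference 1.
(1850887+89466√428)^2 = 6851565373537 + 331182912684√428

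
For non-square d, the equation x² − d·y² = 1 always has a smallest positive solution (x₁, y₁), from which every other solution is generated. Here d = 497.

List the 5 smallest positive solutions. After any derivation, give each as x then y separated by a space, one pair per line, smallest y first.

d=497: √d = [22; 3,2,2,5,6,5,2,2,3,44] (ℓ=10, even), read p_9/q_9
a_0=22:  p_0=22·1+0=22,  q_0=22·0+1=1
a_1=3:  p_1=3·22+1=67,  q_1=3·1+0=3
a_2=2:  p_2=2·67+22=156,  q_2=2·3+1=7
…
a_5=6:  p_5=6·2051+379=12685,  q_5=6·92+17=569
…
a_7=2:  p_7=2·65476+12685=143637,  q_7=2·2937+569=6443
a_8=2:  p_8=2·143637+65476=352750,  q_8=2·6443+2937=15823
a_9=3:  p_9=3·352750+143637=1201887,  q_9=3·15823+6443=53912
→ (1201887, 53912).  Check: 1201887²=1444532360769, 497·53912²=1444532360768, difference 1.
k=2:  x_2 = 1201887·1201887+497·53912·53912 = 2889064721537,  y_2 = 1201887·53912+53912·1201887 = 129592263888
k=3:  x_3 = 1201887·2889064721537+497·53912·129592263888 = 6944658661946678751,  y_3 = 1201887·129592263888+53912·2889064721537 = 311510514535059400
k=4:  x_4 = 1201887·6944658661946678751+497·53912·311510514535059400 = 16693389930459326703284737,  y_4 = 1201887·311510514535059400+53912·6944658661946678751 = 748800875565868281911712
k=5:  x_5 = 1201887·16693389930459326703284737+497·53912·748800875565868281911712 = 40127136686692992928199618718687,  y_5 = 1201887·748800875565868281911712+53912·16693389930459326703284737 = 1799948075862157952969508541688

1201887 53912
2889064721537 129592263888
6944658661946678751 311510514535059400
16693389930459326703284737 748800875565868281911712
40127136686692992928199618718687 1799948075862157952969508541688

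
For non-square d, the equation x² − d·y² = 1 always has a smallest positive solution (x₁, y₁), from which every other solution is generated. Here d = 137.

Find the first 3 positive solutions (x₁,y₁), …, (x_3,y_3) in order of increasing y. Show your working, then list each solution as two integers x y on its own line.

6083073 519712
74007554246657 6322892069952
900386710067742990849 76925228065277725280

√137 → a₀=11, period (1,2,2,1,1,2,2,1,22); ℓ=9 odd so k=17
a_0=11:  p_0=11·1+0=11,  q_0=11·0+1=1
…
a_2=2:  p_2=2·12+11=35,  q_2=2·1+1=3
…
a_6=2:  p_6=2·199+117=515,  q_6=2·17+10=44
…
a_9=22:  p_9=22·1744+1229=39597,  q_9=22·149+105=3383
…
a_12=2:  p_12=2·122279+41341=285899,  q_12=2·10447+3532=24426
…
a_16=2:  p_16=2·1796332+694077=4286741,  q_16=2·153471+59299=366241
a_17=1:  p_17=1·4286741+1796332=6083073,  q_17=1·366241+153471=519712
fundamental: x₁=6083073, y₁=519712  (since 37003777123329 − 137·270100562944 = 1)
n=2: (6083073,519712)∘(6083073,519712) = (6083073·6083073+137·519712·519712, 6083073·519712+519712·6083073) = (74007554246657,6322892069952)
n=3: (74007554246657,6322892069952)∘(6083073,519712) = (6083073·74007554246657+137·519712·6322892069952, 6083073·6322892069952+519712·74007554246657) = (900386710067742990849,76925228065277725280)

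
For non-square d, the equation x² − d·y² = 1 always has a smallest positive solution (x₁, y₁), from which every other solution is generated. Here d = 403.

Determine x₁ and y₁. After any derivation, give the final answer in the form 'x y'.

669878 33369

√403 = [20; 13,2,1,3,1,3,1,2,13,40, …], period ℓ=10 (even) → k=9
step 0: (20, 1)  from 20·(1,0) + (0,1)
…
step 3: (803, 40)  from 1·(542,27) + (261,13)
…
step 5: (3754, 187)  from 1·(2951,147) + (803,40)
…
step 8: (50147, 2498)  from 2·(17967,895) + (14213,708)
step 9: (669878, 33369)  from 13·(50147,2498) + (17967,895)
(x₁, y₁) = (669878, 33369);  669878² − 403·33369² = 1 ✓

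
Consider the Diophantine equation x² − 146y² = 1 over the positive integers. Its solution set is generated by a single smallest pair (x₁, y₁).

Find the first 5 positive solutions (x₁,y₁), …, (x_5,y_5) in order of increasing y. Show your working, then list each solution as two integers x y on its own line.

145 12
42049 3480
12194065 1009188
3536236801 292661040
1025496478225 84870692412

d=146: √d = [12; 12,24] (ℓ=2, even), read p_1/q_1
i=0: a=12 ⇒ p=12, q=1
i=1: a=12 ⇒ p=145, q=12
(x₁, y₁) = (145, 12);  145² − 146·12² = 1 ✓
(x_2, y_2) = (145·145 + 146·12·12, 145·12 + 12·145) = (42049, 3480)
(x_3, y_3) = (145·42049 + 146·12·3480, 145·3480 + 12·42049) = (12194065, 1009188)
(x_4, y_4) = (145·12194065 + 146·12·1009188, 145·1009188 + 12·12194065) = (3536236801, 292661040)
(x_5, y_5) = (145·3536236801 + 146·12·292661040, 145·292661040 + 12·3536236801) = (1025496478225, 84870692412)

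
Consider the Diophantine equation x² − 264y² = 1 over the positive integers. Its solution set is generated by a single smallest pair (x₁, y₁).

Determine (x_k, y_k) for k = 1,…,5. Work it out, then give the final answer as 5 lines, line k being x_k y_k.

√264 = [16; 4,32, …], period ℓ=2 (even) → k=1
a_0=16:  p_0=16·1+0=16,  q_0=16·0+1=1
a_1=4:  p_1=4·16+1=65,  q_1=4·1+0=4
(x₁, y₁) = (65, 4);  65² − 264·4² = 1 ✓
n=2: (65,4)∘(65,4) = (65·65+264·4·4, 65·4+4·65) = (8449,520)
n=3: (8449,520)∘(65,4) = (65·8449+264·4·520, 65·520+4·8449) = (1098305,67596)
n=4: (1098305,67596)∘(65,4) = (65·1098305+264·4·67596, 65·67596+4·1098305) = (142771201,8786960)
n=5: (142771201,8786960)∘(65,4) = (65·142771201+264·4·8786960, 65·8786960+4·142771201) = (18559157825,1142237204)

65 4
8449 520
1098305 67596
142771201 8786960
18559157825 1142237204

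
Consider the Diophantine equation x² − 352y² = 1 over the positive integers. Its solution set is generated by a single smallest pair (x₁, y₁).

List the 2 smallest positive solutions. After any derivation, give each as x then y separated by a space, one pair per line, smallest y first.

√352 = [18; 1,3,5,9,5,3,1,36, …], period ℓ=8 (even) → k=7
a_0=18:  p_0=18·1+0=18,  q_0=18·0+1=1
a_1=1:  p_1=1·18+1=19,  q_1=1·1+0=1
a_2=3:  p_2=3·19+18=75,  q_2=3·1+1=4
a_3=5:  p_3=5·75+19=394,  q_3=5·4+1=21
…
a_6=3:  p_6=3·18499+3621=59118,  q_6=3·986+193=3151
a_7=1:  p_7=1·59118+18499=77617,  q_7=1·3151+986=4137
fundamental: x₁=77617, y₁=4137  (since 6024398689 − 352·17114769 = 1)
n=2: (77617,4137)∘(77617,4137) = (77617·77617+352·4137·4137, 77617·4137+4137·77617) = (12048797377,642203058)

77617 4137
12048797377 642203058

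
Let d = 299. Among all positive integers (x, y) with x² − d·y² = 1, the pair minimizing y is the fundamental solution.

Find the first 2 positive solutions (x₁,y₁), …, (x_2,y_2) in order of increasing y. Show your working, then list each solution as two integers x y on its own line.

415 24
344449 19920

d=299: √d = [17; 3,2,3,34] (ℓ=4, even), read p_3/q_3
k=0  a_k=17  p_k/q_k = 17/1
k=1  a_k=3  p_k/q_k = 52/3
k=2  a_k=2  p_k/q_k = 121/7
k=3  a_k=3  p_k/q_k = 415/24
(x₁, y₁) = (415, 24);  415² − 299·24² = 1 ✓
n=2: (415,24)∘(415,24) = (415·415+299·24·24, 415·24+24·415) = (344449,19920)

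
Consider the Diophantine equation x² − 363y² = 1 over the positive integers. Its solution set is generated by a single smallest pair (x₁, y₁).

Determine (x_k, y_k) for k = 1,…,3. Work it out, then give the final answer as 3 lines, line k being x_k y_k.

d=363: √d = [19; 19,38] (ℓ=2, even), read p_1/q_1
step 0: (19, 1)  from 19·(1,0) + (0,1)
step 1: (362, 19)  from 19·(19,1) + (1,0)
fundamental: x₁=362, y₁=19  (since 131044 − 363·361 = 1)
(362+19√363)^2 = 262087 + 13756√363
(362+19√363)^3 = 189750626 + 9959325√363

362 19
262087 13756
189750626 9959325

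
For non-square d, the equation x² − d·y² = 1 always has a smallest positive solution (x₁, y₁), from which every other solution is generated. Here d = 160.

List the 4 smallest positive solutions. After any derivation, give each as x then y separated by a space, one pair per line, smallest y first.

721 57
1039681 82194
1499219281 118523691
2161873163521 170911080228

√160 → a₀=12, period (1,1,1,5,1,1,1,24); ℓ=8 even so k=7
i=0: a=12 ⇒ p=12, q=1
…
i=3: a=1 ⇒ p=38, q=3
…
i=6: a=1 ⇒ p=468, q=37
i=7: a=1 ⇒ p=721, q=57
(x₁, y₁) = (721, 57);  721² − 160·57² = 1 ✓
(x_2, y_2) = (721·721 + 160·57·57, 721·57 + 57·721) = (1039681, 82194)
(x_3, y_3) = (721·1039681 + 160·57·82194, 721·82194 + 57·1039681) = (1499219281, 118523691)
(x_4, y_4) = (721·1499219281 + 160·57·118523691, 721·118523691 + 57·1499219281) = (2161873163521, 170911080228)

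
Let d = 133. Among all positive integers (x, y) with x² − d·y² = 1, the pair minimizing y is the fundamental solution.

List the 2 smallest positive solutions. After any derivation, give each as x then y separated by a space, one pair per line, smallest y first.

2588599 224460
13401689565601 1162073863080

√133 = [11; 1,1,7,5,1,…,1,1,22, …], period ℓ=16 (even) → k=15
step 0: (11, 1)  from 11·(1,0) + (0,1)
…
step 2: (23, 2)  from 1·(12,1) + (11,1)
step 3: (173, 15)  from 7·(23,2) + (12,1)
step 4: (888, 77)  from 5·(173,15) + (23,2)
step 5: (1061, 92)  from 1·(888,77) + (173,15)
step 6: (1949, 169)  from 1·(1061,92) + (888,77)
step 7: (3010, 261)  from 1·(1949,169) + (1061,92)
step 8: (7969, 691)  from 2·(3010,261) + (1949,169)
step 9: (10979, 952)  from 1·(7969,691) + (3010,261)
step 10: (18948, 1643)  from 1·(10979,952) + (7969,691)
step 11: (29927, 2595)  from 1·(18948,1643) + (10979,952)
…
step 13: (1210008, 104921)  from 7·(168583,14618) + (29927,2595)
step 14: (1378591, 119539)  from 1·(1210008,104921) + (168583,14618)
step 15: (2588599, 224460)  from 1·(1378591,119539) + (1210008,104921)
fundamental: x₁=2588599, y₁=224460  (since 6700844782801 − 133·50382291600 = 1)
k=2:  x_2 = 2588599·2588599+133·224460·224460 = 13401689565601,  y_2 = 2588599·224460+224460·2588599 = 1162073863080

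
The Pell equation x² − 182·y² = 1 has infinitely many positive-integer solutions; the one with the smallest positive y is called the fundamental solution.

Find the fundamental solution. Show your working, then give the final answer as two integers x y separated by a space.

27 2

√182 = [13; 2,26, …], period ℓ=2 (even) → k=1
a_0=13:  p_0=13·1+0=13,  q_0=13·0+1=1
a_1=2:  p_1=2·13+1=27,  q_1=2·1+0=2
fundamental: x₁=27, y₁=2  (since 729 − 182·4 = 1)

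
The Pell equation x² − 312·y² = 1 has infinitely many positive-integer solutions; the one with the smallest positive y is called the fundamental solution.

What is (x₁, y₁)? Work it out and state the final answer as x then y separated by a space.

d=312: √d = [17; 1,1,1,34] (ℓ=4, even), read p_3/q_3
a_0=17:  p_0=17·1+0=17,  q_0=17·0+1=1
…
a_2=1:  p_2=1·18+17=35,  q_2=1·1+1=2
a_3=1:  p_3=1·35+18=53,  q_3=1·2+1=3
→ (53, 3).  Check: 53²=2809, 312·3²=2808, difference 1.

53 3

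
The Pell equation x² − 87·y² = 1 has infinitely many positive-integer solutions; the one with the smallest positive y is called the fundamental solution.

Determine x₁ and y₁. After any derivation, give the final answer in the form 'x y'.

√87 = [9; 3,18, …], period ℓ=2 (even) → k=1
a_0=9:  p_0=9·1+0=9,  q_0=9·0+1=1
a_1=3:  p_1=3·9+1=28,  q_1=3·1+0=3
(x₁, y₁) = (28, 3);  28² − 87·3² = 1 ✓

28 3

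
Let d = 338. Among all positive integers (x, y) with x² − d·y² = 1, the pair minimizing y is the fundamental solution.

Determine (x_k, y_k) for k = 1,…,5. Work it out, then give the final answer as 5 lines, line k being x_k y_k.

114243 6214
26102926097 1419812004
5964153172084899 324407165539730
1362725501650887306817 74122495624090936776
311363698964240484013304163 16935952534841634614661406

[18; 2,1,1,2,36] for √338; ℓ=5 ⇒ convergent index 9
i=0: a=18 ⇒ p=18, q=1
i=1: a=2 ⇒ p=37, q=2
…
i=4: a=2 ⇒ p=239, q=13
i=5: a=36 ⇒ p=8696, q=473
…
i=8: a=1 ⇒ p=43958, q=2391
i=9: a=2 ⇒ p=114243, q=6214
fundamental: x₁=114243, y₁=6214  (since 13051463049 − 338·38613796 = 1)
(114243+6214√338)^2 = 26102926097 + 1419812004√338
(114243+6214√338)^3 = 5964153172084899 + 324407165539730√338
(114243+6214√338)^4 = 1362725501650887306817 + 74122495624090936776√338
(114243+6214√338)^5 = 311363698964240484013304163 + 16935952534841634614661406√338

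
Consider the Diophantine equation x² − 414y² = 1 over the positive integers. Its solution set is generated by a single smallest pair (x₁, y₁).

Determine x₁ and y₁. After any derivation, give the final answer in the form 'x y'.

√414 → a₀=20, period (2,1,7,2,7,1,2,40); ℓ=8 even so k=7
step 0: (20, 1)  from 20·(1,0) + (0,1)
…
step 2: (61, 3)  from 1·(41,2) + (20,1)
…
step 6: (8444, 415)  from 1·(7447,366) + (997,49)
step 7: (24335, 1196)  from 2·(8444,415) + (7447,366)
→ (24335, 1196).  Check: 24335²=592192225, 414·1196²=592192224, difference 1.

24335 1196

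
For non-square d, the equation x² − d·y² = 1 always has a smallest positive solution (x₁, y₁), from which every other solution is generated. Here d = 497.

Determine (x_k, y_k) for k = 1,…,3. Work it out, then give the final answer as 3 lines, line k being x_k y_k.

1201887 53912
2889064721537 129592263888
6944658661946678751 311510514535059400

[22; 3,2,2,5,6,5,2,2,3,44] for √497; ℓ=10 ⇒ convergent index 9
step 0: (22, 1)  from 22·(1,0) + (0,1)
step 1: (67, 3)  from 3·(22,1) + (1,0)
step 2: (156, 7)  from 2·(67,3) + (22,1)
step 3: (379, 17)  from 2·(156,7) + (67,3)
…
step 7: (143637, 6443)  from 2·(65476,2937) + (12685,569)
step 8: (352750, 15823)  from 2·(143637,6443) + (65476,2937)
step 9: (1201887, 53912)  from 3·(352750,15823) + (143637,6443)
(x₁, y₁) = (1201887, 53912);  1201887² − 497·53912² = 1 ✓
(1201887+53912√497)^2 = 2889064721537 + 129592263888√497
(1201887+53912√497)^3 = 6944658661946678751 + 311510514535059400√497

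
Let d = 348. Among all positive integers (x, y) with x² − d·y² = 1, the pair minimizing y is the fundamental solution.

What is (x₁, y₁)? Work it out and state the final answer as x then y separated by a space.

√348 → a₀=18, period (1,1,1,8,1,1,1,36); ℓ=8 even so k=7
i=0: a=18 ⇒ p=18, q=1
i=1: a=1 ⇒ p=19, q=1
…
i=3: a=1 ⇒ p=56, q=3
…
i=5: a=1 ⇒ p=541, q=29
i=6: a=1 ⇒ p=1026, q=55
i=7: a=1 ⇒ p=1567, q=84
(x₁, y₁) = (1567, 84);  1567² − 348·84² = 1 ✓

1567 84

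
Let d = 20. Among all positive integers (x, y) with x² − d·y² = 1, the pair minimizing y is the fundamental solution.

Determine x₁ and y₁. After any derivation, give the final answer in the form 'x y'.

[4; 2,8] for √20; ℓ=2 ⇒ convergent index 1
k=0  a_k=4  p_k/q_k = 4/1
k=1  a_k=2  p_k/q_k = 9/2
(x₁, y₁) = (9, 2);  9² − 20·2² = 1 ✓

9 2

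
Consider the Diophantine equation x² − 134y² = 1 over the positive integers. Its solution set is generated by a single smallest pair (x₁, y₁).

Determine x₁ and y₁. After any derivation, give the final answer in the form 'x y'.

145925 12606

[11; 1,1,2,1,3,…,1,1,22] for √134; ℓ=14 ⇒ convergent index 13
k=0  a_k=11  p_k/q_k = 11/1
k=1  a_k=1  p_k/q_k = 12/1
…
k=4  a_k=1  p_k/q_k = 81/7
…
k=6  a_k=1  p_k/q_k = 382/33
k=7  a_k=10  p_k/q_k = 4121/356
k=8  a_k=1  p_k/q_k = 4503/389
…
k=12  a_k=1  p_k/q_k = 84029/7259
k=13  a_k=1  p_k/q_k = 145925/12606
(x₁, y₁) = (145925, 12606);  145925² − 134·12606² = 1 ✓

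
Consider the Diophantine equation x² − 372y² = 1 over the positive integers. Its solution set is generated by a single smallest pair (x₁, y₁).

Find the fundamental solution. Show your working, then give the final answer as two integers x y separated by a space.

12151 630

√372 = [19; 3,2,12,2,3,38, …], period ℓ=6 (even) → k=5
k=0  a_k=19  p_k/q_k = 19/1
…
k=4  a_k=2  p_k/q_k = 3491/181
k=5  a_k=3  p_k/q_k = 12151/630
fundamental: x₁=12151, y₁=630  (since 147646801 − 372·396900 = 1)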